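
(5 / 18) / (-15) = -1 / 54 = -0.02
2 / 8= 1 / 4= 0.25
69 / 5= 13.80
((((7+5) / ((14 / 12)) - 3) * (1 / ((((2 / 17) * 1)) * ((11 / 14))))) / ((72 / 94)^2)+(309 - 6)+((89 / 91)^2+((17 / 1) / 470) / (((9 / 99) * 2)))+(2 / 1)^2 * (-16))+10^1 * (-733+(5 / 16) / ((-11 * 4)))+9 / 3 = -6952.57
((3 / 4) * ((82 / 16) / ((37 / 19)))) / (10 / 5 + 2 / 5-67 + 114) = 615 / 15392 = 0.04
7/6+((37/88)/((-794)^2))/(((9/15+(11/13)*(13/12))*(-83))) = 366649597651/314271085128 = 1.17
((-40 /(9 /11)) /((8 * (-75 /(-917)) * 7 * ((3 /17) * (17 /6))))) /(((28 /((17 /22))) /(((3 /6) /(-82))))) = 2227 /619920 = 0.00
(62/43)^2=3844/1849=2.08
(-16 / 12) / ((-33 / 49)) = 196 / 99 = 1.98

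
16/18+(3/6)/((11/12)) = 1.43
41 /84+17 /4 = 199 /42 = 4.74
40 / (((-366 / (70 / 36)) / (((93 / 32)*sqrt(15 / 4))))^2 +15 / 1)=0.04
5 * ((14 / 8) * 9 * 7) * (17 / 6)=12495 / 8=1561.88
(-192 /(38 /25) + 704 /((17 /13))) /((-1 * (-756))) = 33272 /61047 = 0.55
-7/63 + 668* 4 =24047/9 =2671.89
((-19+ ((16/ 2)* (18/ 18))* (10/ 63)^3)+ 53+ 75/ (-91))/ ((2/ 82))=4425773659/ 3250611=1361.52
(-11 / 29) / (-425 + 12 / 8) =2 / 2233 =0.00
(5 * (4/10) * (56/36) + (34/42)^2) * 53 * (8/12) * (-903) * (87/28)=-109777151/294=-373391.67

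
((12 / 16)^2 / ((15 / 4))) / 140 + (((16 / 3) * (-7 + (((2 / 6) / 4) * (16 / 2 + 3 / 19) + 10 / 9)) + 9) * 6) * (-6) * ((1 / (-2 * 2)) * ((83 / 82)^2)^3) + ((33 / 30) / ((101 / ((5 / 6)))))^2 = -411467664023697621223 / 2263477408579195200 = -181.79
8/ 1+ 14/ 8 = 39/ 4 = 9.75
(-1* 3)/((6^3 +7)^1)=-3/223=-0.01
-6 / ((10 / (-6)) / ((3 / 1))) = 54 / 5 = 10.80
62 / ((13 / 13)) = 62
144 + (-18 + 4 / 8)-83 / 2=85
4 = 4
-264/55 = -24/5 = -4.80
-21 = -21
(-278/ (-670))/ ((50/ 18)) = 1251/ 8375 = 0.15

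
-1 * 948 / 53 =-948 / 53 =-17.89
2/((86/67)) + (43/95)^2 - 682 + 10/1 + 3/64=-16645377727/24836800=-670.19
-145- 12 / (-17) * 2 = -2441 / 17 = -143.59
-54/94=-27/47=-0.57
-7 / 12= -0.58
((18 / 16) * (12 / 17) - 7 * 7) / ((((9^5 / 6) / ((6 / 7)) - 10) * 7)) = -3278 / 5460553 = -0.00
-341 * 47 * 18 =-288486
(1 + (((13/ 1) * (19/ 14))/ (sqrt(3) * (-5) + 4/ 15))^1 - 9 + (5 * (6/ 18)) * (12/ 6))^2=155092411500 * sqrt(3)/ 13927068169 + 1899916300693/ 71624922012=45.81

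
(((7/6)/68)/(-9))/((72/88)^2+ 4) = -847/2074680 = -0.00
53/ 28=1.89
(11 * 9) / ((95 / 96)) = 9504 / 95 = 100.04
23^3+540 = 12707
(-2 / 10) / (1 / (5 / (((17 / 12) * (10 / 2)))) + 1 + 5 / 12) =-6 / 85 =-0.07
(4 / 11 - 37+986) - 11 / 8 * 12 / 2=41409 / 44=941.11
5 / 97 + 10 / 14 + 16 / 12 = 4276 / 2037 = 2.10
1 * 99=99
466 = 466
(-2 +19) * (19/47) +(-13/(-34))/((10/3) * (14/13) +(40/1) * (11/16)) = 13339504/1937575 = 6.88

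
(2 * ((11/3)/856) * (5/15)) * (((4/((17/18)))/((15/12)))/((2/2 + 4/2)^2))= 88/81855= 0.00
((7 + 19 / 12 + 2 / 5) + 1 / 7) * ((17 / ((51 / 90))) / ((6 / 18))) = 11499 / 14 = 821.36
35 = 35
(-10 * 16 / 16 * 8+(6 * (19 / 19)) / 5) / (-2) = 197 / 5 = 39.40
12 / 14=6 / 7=0.86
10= 10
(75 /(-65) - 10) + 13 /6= -8.99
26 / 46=0.57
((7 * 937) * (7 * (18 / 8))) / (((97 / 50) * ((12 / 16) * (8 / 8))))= 6886950 / 97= 70999.48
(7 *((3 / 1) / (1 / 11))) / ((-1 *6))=-77 / 2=-38.50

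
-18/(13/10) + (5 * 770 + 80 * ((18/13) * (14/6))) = 53230/13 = 4094.62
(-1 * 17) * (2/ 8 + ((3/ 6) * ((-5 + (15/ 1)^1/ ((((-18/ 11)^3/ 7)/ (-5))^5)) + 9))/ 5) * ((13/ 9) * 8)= -242436811865235737532861481/ 25299902311790469120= -9582519.68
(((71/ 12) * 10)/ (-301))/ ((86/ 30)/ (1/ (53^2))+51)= -25/ 1030624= -0.00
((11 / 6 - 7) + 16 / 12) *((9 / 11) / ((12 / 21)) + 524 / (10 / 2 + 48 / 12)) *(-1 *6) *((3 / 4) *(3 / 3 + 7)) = 543329 / 66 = 8232.26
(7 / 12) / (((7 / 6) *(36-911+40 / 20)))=-1 / 1746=-0.00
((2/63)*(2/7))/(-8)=-1/882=-0.00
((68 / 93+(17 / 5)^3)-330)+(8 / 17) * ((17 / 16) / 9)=-20221171 / 69750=-289.91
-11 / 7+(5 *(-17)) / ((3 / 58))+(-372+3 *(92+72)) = -1524.90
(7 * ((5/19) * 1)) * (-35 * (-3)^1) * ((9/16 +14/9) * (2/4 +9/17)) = 13076875/31008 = 421.73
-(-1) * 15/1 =15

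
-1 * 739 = -739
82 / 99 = 0.83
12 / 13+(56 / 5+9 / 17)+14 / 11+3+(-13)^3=-26498809 / 12155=-2180.07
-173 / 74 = -2.34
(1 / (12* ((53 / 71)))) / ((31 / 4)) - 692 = -691.99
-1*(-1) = 1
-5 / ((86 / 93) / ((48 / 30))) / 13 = -372 / 559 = -0.67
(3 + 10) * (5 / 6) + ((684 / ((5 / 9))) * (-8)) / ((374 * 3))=11527 / 5610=2.05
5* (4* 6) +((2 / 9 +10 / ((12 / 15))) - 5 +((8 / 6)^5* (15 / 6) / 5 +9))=67471 / 486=138.83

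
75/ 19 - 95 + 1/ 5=-8631/ 95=-90.85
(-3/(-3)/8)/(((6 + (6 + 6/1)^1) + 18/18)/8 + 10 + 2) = 1/115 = 0.01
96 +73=169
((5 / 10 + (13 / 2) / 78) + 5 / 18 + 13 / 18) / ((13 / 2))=19 / 78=0.24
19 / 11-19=-190 / 11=-17.27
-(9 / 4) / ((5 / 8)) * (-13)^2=-3042 / 5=-608.40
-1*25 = -25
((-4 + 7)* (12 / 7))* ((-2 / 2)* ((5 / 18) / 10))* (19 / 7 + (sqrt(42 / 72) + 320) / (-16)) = sqrt(21) / 672 + 121 / 49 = 2.48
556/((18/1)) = 30.89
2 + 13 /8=29 /8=3.62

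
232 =232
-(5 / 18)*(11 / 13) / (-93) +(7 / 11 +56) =13558331 / 239382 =56.64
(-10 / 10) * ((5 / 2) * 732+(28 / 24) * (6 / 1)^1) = -1837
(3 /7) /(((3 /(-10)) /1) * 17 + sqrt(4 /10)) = -0.10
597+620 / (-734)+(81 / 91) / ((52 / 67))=597.30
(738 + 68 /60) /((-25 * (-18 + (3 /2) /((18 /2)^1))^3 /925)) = 29535768 /6125215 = 4.82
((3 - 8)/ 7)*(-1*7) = 5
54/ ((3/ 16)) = 288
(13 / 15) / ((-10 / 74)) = -481 / 75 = -6.41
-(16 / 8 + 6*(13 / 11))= -100 / 11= -9.09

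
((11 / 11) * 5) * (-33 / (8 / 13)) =-2145 / 8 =-268.12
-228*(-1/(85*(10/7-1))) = 532/85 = 6.26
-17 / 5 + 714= 3553 / 5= 710.60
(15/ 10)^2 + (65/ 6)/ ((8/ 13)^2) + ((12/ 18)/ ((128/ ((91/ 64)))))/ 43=16304315/ 528384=30.86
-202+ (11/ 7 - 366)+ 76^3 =3068867/ 7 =438409.57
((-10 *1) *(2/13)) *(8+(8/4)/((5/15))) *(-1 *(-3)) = -840/13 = -64.62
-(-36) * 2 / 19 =72 / 19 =3.79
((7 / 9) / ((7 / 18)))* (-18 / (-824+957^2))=-36 / 915025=-0.00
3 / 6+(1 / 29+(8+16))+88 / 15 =26449 / 870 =30.40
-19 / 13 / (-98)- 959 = -1221747 / 1274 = -958.99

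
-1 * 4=-4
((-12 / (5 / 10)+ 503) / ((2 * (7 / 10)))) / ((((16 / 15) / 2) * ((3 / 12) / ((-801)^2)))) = 23049515925 / 14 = 1646393994.64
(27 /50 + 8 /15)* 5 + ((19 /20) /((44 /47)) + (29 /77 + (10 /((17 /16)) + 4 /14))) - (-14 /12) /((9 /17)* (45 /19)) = 88484141 /5089392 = 17.39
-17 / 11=-1.55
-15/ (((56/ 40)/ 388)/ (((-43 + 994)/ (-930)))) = 922470/ 217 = 4251.01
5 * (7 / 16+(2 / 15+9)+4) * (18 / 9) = 3257 / 24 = 135.71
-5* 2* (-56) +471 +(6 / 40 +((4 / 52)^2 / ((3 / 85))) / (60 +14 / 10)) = 3209957827 / 3112980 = 1031.15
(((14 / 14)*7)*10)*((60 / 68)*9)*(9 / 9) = 9450 / 17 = 555.88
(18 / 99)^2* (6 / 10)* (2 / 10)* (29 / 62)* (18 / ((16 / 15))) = 2349 / 75020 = 0.03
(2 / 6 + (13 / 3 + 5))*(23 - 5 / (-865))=115420 / 519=222.39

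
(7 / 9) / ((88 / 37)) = 0.33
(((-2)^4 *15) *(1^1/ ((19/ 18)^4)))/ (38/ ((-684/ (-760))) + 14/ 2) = 226748160/ 57732203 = 3.93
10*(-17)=-170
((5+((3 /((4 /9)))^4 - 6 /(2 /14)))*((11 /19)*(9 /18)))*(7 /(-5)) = -40191613 /48640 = -826.31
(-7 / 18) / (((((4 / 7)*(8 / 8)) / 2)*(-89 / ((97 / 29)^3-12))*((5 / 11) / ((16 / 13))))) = 267346156 / 253962657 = 1.05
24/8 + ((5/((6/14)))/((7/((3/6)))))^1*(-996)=-827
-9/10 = -0.90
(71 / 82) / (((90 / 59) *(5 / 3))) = 4189 / 12300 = 0.34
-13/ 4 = -3.25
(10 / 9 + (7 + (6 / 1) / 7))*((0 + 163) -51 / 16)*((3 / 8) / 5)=288941 / 2688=107.49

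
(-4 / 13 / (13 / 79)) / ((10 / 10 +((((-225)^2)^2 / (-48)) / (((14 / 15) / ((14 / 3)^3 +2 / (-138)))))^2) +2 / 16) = -8387620864 / 151586087295570865636150023273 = -0.00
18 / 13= 1.38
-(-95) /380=1 /4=0.25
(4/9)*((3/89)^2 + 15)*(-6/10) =-158432/39605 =-4.00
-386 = -386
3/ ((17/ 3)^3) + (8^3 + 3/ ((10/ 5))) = 5045813/ 9826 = 513.52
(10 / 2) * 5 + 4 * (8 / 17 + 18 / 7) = 4423 / 119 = 37.17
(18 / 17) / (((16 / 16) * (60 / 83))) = 249 / 170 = 1.46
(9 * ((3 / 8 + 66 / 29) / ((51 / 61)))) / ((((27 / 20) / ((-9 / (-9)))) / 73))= 4564325 / 2958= 1543.04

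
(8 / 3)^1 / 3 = 8 / 9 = 0.89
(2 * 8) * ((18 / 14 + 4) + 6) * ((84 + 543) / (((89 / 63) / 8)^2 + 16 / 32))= 28759256064 / 134929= 213143.62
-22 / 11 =-2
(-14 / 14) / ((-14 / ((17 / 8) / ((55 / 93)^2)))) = 147033 / 338800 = 0.43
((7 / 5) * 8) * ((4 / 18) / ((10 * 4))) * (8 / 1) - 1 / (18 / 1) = 0.44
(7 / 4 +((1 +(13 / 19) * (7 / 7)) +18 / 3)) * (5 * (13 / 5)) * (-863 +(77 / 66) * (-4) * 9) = -8435505 / 76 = -110993.49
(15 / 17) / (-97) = -15 / 1649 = -0.01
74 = 74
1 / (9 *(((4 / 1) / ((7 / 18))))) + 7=7.01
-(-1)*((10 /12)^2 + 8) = 313 /36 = 8.69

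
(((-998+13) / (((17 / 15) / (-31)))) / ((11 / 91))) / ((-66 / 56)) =-389015900 / 2057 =-189118.08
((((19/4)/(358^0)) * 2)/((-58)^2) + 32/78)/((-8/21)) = -1.08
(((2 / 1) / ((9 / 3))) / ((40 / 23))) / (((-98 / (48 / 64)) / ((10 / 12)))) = -23 / 9408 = -0.00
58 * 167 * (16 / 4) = 38744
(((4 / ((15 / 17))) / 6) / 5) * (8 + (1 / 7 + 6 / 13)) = 2958 / 2275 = 1.30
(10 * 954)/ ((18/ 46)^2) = 560740/ 9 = 62304.44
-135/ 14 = -9.64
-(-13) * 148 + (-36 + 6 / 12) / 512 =1923.93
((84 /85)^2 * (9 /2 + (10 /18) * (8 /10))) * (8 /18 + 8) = 2651488 /65025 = 40.78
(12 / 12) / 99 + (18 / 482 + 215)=5130817 / 23859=215.05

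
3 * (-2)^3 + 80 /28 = -148 /7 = -21.14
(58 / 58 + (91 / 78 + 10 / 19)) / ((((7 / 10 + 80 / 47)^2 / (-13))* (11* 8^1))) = -220402975 / 3196799628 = -0.07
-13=-13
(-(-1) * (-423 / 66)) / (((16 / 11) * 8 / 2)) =-1.10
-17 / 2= -8.50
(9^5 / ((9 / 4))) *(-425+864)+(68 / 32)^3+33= 5898833201 / 512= 11521158.60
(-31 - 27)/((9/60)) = -1160/3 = -386.67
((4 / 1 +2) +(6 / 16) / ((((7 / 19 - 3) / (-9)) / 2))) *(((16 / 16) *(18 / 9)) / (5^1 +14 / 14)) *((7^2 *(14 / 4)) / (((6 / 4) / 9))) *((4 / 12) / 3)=195853 / 600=326.42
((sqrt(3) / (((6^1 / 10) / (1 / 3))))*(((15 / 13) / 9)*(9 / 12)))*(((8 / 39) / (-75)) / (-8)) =sqrt(3) / 54756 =0.00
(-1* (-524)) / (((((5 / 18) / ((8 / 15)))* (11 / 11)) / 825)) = 830016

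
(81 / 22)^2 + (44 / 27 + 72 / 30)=1149031 / 65340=17.59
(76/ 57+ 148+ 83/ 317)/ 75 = 28453/ 14265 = 1.99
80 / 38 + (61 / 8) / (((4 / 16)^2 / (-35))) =-4267.89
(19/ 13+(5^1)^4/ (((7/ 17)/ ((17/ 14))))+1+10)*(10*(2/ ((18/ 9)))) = 18555.74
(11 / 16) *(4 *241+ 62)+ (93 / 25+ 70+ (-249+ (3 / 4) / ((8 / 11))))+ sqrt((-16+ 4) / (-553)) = 2 *sqrt(1659) / 553+ 424901 / 800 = 531.27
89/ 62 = 1.44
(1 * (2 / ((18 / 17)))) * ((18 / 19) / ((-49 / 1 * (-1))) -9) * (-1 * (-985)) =-15556105 / 931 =-16709.03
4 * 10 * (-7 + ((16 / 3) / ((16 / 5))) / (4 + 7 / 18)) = -20920 / 79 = -264.81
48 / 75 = 16 / 25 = 0.64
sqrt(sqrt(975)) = 39^(1 /4) * sqrt(5) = 5.59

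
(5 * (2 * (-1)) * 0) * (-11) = 0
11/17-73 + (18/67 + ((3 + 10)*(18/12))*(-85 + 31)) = -1281471/1139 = -1125.08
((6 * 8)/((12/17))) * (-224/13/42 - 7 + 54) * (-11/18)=-679558/351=-1936.06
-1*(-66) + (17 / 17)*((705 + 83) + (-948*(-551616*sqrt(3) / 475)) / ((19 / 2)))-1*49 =805 + 1045863936*sqrt(3) / 9025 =201524.06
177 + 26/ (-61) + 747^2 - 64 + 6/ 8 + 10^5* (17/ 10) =177661847/ 244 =728122.32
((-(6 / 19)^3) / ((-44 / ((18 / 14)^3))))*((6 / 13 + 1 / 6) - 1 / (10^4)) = 1607189121 / 1682135455000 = 0.00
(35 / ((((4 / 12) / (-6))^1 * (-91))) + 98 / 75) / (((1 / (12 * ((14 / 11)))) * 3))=449344 / 10725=41.90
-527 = -527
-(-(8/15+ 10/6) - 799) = 4006/5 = 801.20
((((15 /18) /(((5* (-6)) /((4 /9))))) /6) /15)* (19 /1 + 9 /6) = -41 /14580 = -0.00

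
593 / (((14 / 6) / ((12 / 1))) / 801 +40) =17099748 / 1153447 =14.82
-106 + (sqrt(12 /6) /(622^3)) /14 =-106 + sqrt(2) /3368985872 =-106.00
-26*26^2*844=-14834144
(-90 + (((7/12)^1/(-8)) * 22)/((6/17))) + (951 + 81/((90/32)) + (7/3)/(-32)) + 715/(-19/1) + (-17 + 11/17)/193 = 847.47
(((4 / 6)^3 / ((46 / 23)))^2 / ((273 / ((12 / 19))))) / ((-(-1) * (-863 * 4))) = -16 / 1087760583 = -0.00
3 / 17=0.18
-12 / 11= -1.09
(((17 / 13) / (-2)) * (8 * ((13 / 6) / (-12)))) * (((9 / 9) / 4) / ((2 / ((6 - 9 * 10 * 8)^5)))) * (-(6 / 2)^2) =197160539380938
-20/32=-5/8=-0.62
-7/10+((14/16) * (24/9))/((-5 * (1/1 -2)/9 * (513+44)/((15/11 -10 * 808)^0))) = -3857/5570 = -0.69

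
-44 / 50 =-22 / 25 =-0.88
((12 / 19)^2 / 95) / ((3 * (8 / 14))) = 84 / 34295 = 0.00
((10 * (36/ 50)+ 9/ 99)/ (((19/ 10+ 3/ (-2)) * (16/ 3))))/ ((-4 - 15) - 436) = -1203/ 160160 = -0.01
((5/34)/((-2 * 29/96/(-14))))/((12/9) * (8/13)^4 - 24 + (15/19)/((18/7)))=-5470002720/37724689817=-0.14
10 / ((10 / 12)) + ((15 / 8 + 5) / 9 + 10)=1639 / 72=22.76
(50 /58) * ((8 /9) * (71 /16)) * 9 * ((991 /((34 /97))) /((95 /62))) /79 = 1057877635 /1479986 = 714.79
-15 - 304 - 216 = -535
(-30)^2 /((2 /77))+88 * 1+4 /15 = 521074 /15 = 34738.27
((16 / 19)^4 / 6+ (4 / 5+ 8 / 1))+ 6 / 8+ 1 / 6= 76632503 / 7819260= 9.80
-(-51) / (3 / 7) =119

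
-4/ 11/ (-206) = 2/ 1133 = 0.00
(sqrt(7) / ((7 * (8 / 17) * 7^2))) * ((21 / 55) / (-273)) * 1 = -17 * sqrt(7) / 1961960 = -0.00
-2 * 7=-14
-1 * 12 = -12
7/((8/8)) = 7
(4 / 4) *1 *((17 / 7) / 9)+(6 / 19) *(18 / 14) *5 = 2753 / 1197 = 2.30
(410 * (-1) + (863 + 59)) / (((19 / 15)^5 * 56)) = 48600000 / 17332693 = 2.80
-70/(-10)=7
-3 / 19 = -0.16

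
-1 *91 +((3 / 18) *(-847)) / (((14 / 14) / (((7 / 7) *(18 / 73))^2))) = -530677 / 5329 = -99.58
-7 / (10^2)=-7 / 100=-0.07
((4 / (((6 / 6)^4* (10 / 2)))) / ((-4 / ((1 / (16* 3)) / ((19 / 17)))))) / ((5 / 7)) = -119 / 22800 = -0.01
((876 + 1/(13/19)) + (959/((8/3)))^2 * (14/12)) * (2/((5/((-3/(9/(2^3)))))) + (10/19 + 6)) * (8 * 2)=5170281079/390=13257130.97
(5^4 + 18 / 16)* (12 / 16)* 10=75135 / 16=4695.94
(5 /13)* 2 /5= 2 /13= 0.15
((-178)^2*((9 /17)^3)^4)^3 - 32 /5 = 3576453137503512619178828804533693878921700541728 /988851721529944924200728010292715845654190405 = 3616.77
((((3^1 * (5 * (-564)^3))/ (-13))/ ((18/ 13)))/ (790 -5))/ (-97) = -29901024/ 15229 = -1963.43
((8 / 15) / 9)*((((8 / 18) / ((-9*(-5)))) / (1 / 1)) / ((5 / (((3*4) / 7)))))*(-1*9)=-128 / 70875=-0.00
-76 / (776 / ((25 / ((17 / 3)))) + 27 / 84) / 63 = -7600 / 1110153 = -0.01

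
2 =2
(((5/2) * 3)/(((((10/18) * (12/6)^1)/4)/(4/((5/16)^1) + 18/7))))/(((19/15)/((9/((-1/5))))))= -1961010/133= -14744.44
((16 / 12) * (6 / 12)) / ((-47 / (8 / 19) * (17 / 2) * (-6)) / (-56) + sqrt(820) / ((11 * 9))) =-133314926976 / 20328725107769 - 26492928 * sqrt(205) / 20328725107769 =-0.01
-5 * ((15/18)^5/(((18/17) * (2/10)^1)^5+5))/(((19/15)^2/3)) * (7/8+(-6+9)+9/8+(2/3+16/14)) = -247851014404296875/48441837173222304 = -5.12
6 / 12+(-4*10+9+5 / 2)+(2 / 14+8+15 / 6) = -243 / 14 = -17.36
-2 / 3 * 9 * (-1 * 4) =24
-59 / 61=-0.97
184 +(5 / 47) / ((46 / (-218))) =198359 / 1081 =183.50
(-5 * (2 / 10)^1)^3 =-1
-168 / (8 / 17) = -357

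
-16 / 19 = -0.84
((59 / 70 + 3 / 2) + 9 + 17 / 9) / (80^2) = 521 / 252000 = 0.00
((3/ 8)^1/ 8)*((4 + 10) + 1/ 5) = 0.67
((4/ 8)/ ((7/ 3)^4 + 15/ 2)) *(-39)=-3159/ 6017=-0.53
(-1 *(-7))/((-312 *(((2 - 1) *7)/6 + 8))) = -7/2860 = -0.00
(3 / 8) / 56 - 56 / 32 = -781 / 448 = -1.74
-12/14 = -0.86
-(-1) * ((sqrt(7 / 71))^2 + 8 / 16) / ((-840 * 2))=-17 / 47712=-0.00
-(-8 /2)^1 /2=2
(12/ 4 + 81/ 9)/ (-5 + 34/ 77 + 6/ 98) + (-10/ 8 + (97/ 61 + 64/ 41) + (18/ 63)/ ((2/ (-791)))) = -113.77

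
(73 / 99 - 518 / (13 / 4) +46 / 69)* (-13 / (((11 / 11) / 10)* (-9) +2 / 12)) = -1016605 / 363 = -2800.56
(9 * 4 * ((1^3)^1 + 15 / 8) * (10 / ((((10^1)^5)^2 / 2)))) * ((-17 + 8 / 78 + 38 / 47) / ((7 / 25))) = -290697 / 24440000000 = -0.00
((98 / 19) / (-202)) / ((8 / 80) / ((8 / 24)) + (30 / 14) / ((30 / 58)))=-3430 / 596809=-0.01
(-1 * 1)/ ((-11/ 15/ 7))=105/ 11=9.55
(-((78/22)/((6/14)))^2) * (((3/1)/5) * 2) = -49686/605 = -82.13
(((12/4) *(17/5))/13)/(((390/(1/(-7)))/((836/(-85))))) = 418/147875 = 0.00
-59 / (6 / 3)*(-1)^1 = 59 / 2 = 29.50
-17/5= -3.40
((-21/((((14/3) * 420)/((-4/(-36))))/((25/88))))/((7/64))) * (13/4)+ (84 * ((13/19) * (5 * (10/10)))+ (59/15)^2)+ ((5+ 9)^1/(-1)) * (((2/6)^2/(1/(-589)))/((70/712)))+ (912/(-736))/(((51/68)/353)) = 638714956079/70662900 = 9038.90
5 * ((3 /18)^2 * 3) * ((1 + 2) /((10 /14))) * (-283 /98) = -5.05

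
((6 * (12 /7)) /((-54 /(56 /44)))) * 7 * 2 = -112 /33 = -3.39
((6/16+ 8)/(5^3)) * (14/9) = 469/4500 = 0.10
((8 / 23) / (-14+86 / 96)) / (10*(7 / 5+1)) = -16 / 14467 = -0.00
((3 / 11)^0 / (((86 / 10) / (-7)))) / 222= -0.00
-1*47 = -47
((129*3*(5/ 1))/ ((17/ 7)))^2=183467025/ 289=634834.00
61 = 61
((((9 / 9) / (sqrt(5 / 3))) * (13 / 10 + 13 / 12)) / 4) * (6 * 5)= 143 * sqrt(15) / 40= 13.85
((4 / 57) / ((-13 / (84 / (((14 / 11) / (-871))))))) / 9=5896 / 171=34.48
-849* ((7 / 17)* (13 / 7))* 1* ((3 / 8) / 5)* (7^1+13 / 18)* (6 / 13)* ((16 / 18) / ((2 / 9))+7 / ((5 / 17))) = -16403529 / 3400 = -4824.57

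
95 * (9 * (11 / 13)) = 9405 / 13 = 723.46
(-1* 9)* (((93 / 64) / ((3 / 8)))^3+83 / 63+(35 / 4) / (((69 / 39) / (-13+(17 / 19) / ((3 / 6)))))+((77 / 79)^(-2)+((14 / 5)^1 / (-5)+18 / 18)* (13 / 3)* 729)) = -416401294969091 / 33164454400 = -12555.65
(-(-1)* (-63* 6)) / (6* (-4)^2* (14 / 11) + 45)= -1386 / 613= -2.26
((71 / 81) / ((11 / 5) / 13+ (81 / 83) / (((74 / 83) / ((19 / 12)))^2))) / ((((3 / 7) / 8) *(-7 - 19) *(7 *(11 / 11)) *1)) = -124414720 / 4493587833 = -0.03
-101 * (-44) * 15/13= 66660/13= 5127.69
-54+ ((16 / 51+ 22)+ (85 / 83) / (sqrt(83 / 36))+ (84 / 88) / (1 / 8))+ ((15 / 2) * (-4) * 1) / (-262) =-1759037 / 73491+ 510 * sqrt(83) / 6889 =-23.26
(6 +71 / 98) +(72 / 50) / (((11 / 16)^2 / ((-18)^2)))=294619907 / 296450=993.83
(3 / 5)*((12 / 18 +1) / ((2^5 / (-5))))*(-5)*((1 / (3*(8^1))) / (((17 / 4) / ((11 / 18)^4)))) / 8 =366025 / 2741133312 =0.00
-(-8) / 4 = 2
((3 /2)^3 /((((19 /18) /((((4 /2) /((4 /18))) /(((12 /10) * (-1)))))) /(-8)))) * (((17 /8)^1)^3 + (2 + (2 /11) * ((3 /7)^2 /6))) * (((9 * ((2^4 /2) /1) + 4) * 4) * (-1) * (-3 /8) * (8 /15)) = 2333951091 /17248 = 135317.20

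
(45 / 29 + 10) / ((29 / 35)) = 11725 / 841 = 13.94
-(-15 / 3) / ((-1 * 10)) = -1 / 2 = -0.50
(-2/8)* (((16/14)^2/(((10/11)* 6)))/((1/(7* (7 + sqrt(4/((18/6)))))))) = -44/15 - 88* sqrt(3)/315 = -3.42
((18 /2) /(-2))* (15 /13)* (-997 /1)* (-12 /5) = -161514 /13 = -12424.15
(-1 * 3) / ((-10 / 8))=12 / 5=2.40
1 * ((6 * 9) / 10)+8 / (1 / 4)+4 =207 / 5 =41.40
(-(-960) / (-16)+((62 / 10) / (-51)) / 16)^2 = 3600.91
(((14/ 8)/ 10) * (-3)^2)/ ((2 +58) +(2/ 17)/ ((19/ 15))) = 6783/ 258800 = 0.03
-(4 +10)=-14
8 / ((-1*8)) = -1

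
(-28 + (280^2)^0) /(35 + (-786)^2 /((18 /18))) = -27 /617831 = -0.00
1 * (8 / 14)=4 / 7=0.57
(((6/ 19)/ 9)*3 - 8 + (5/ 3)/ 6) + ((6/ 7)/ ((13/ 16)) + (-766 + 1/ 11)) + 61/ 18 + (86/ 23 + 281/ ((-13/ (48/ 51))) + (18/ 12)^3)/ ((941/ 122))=-64725523536151/ 83972156268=-770.80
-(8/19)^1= -8/19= -0.42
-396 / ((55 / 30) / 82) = -17712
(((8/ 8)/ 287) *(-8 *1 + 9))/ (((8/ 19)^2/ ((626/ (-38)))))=-5947/ 18368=-0.32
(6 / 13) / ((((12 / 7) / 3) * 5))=21 / 130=0.16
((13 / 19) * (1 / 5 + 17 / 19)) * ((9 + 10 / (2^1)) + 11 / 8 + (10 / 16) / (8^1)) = 167141 / 14440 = 11.57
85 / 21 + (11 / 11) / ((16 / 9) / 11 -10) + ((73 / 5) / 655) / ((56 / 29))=1060407037 / 267947400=3.96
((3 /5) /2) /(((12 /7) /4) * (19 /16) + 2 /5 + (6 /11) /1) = 1848 /8959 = 0.21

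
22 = 22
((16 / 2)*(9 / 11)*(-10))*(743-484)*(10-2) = -1491840 / 11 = -135621.82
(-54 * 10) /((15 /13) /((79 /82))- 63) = 184860 /21157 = 8.74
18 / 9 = 2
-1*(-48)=48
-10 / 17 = -0.59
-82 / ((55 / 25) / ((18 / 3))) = -2460 / 11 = -223.64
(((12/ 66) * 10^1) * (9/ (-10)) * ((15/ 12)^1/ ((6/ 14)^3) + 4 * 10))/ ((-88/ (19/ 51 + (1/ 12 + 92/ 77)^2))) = 10336955675/ 4958731008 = 2.08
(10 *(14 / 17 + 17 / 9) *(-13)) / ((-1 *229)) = 53950 / 35037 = 1.54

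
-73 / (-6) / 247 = 73 / 1482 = 0.05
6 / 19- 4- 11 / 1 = -279 / 19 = -14.68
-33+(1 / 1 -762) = -794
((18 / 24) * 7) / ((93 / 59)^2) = 24367 / 11532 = 2.11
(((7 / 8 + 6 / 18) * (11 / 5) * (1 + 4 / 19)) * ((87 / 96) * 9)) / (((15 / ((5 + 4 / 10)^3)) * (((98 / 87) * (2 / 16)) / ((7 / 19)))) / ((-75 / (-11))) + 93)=0.28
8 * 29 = 232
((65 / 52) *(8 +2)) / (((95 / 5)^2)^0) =25 / 2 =12.50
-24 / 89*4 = -96 / 89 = -1.08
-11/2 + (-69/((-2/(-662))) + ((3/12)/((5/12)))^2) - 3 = -1142357/50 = -22847.14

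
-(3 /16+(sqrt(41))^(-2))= -139 /656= -0.21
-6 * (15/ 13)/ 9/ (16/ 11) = -55/ 104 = -0.53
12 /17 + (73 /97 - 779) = -1282166 /1649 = -777.54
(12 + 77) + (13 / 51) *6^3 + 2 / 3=144.73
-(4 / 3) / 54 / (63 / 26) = -52 / 5103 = -0.01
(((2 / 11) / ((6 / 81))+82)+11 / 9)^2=71944324 / 9801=7340.51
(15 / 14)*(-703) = -10545 / 14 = -753.21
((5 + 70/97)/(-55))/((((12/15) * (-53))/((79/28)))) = 43845/6333712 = 0.01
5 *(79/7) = 395/7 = 56.43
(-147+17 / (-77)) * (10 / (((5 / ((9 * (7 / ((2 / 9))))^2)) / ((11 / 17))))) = -260314236 / 17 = -15312602.12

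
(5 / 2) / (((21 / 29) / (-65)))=-9425 / 42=-224.40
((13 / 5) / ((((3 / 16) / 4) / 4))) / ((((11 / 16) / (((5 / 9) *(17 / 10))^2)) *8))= 480896 / 13365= 35.98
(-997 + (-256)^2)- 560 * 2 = 63419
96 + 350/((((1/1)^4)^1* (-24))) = 977/12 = 81.42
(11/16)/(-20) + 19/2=3029/320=9.47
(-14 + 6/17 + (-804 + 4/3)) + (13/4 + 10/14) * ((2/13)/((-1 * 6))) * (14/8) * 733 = -10042627/10608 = -946.70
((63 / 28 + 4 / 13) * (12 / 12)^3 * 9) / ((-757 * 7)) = -171 / 39364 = -0.00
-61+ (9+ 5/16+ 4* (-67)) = -5115/16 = -319.69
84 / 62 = 42 / 31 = 1.35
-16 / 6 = -8 / 3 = -2.67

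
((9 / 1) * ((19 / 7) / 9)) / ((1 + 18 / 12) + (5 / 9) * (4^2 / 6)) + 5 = 5.68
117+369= 486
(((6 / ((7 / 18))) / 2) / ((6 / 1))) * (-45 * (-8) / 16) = 405 / 14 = 28.93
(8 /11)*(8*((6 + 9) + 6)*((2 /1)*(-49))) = -131712 /11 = -11973.82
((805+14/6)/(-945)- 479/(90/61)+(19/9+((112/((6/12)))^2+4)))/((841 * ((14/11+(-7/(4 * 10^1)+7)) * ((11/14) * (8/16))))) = 646141552/34673589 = 18.63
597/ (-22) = -597/ 22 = -27.14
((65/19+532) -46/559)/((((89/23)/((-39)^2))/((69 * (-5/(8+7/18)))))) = -8653870.41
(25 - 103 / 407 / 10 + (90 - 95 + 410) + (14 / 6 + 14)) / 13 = 5449421 / 158730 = 34.33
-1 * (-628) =628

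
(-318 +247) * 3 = -213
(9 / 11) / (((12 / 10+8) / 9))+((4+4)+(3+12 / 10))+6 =48071 / 2530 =19.00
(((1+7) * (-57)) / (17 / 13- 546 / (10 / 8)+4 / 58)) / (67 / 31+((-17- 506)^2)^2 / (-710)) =-6306305200 / 634556427085340091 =-0.00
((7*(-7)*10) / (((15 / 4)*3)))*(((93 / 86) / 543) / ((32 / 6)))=-1519 / 93396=-0.02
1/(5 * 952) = 0.00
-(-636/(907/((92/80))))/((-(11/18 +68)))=-65826/5600725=-0.01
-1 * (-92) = 92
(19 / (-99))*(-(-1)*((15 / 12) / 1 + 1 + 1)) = -247 / 396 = -0.62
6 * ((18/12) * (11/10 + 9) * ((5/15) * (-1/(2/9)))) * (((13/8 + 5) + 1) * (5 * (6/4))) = -499041/64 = -7797.52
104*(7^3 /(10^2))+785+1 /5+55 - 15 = 1181.92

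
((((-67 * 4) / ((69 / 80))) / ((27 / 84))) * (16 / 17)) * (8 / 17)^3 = -4917821440 / 51866541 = -94.82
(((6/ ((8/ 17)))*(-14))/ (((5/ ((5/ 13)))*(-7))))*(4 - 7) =-153/ 26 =-5.88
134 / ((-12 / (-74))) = 2479 / 3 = 826.33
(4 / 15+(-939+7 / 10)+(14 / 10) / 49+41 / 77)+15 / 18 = -360606 / 385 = -936.64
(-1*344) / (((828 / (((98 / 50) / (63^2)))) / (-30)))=172 / 27945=0.01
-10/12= -0.83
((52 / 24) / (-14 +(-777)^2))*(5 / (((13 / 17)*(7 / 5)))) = 85 / 5071206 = 0.00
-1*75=-75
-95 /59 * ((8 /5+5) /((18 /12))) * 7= -2926 /59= -49.59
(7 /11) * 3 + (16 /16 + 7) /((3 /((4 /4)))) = 151 /33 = 4.58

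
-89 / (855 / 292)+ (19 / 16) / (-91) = -37854773 / 1244880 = -30.41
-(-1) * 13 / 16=13 / 16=0.81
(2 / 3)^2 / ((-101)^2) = 4 / 91809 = 0.00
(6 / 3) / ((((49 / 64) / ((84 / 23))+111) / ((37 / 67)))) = 0.01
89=89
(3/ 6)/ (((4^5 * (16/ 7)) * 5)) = 7/ 163840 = 0.00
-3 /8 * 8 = -3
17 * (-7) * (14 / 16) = -833 / 8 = -104.12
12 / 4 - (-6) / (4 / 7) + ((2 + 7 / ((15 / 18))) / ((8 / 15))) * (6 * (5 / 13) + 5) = 156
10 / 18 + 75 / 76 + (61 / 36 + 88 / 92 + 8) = 10657 / 874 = 12.19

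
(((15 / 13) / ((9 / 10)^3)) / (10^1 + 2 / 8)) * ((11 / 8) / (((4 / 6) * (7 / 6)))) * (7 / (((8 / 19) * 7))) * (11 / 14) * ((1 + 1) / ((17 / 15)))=7184375 / 7991802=0.90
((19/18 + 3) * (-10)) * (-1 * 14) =5110/9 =567.78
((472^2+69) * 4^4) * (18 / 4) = 256726656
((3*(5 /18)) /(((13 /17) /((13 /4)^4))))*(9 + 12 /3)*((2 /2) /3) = 2427685 /4608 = 526.84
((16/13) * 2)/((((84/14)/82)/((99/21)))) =14432/91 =158.59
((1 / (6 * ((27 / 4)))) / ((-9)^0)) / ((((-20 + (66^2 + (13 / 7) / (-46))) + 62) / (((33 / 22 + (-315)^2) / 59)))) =21300622 / 2255915799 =0.01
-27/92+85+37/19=151471/1748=86.65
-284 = -284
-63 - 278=-341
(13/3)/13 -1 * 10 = -29/3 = -9.67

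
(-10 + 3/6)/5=-1.90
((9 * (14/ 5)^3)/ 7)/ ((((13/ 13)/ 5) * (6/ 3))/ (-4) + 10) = 784/ 275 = 2.85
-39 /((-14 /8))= 22.29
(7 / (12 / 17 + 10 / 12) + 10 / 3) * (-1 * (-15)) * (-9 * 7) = -1169280 / 157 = -7447.64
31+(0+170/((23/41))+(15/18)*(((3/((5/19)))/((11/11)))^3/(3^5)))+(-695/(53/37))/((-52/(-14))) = 2230229699/10696725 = 208.50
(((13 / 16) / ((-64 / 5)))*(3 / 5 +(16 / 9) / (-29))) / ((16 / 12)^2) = -9139 / 475136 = -0.02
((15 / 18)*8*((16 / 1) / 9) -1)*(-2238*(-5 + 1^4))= 874312 / 9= 97145.78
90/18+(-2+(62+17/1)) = 82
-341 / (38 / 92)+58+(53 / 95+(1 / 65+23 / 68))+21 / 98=-450567147 / 587860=-766.45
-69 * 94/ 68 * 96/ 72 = -2162/ 17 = -127.18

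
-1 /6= -0.17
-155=-155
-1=-1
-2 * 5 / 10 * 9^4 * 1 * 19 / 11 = -124659 / 11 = -11332.64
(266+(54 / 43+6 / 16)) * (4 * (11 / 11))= 1070.52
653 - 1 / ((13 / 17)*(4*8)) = 271631 / 416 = 652.96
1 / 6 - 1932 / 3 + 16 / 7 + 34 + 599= -359 / 42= -8.55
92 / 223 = 0.41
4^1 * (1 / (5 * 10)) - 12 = -298 / 25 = -11.92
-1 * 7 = -7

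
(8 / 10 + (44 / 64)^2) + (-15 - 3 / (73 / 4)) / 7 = -584541 / 654080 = -0.89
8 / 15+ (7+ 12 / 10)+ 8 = 251 / 15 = 16.73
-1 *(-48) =48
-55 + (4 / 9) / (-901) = -445999 / 8109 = -55.00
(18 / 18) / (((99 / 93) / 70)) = 2170 / 33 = 65.76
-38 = -38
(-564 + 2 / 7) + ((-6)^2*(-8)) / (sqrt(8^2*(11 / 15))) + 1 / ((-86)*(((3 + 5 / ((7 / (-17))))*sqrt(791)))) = -3946 / 7-36*sqrt(165) / 11 + sqrt(791) / 621952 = -605.75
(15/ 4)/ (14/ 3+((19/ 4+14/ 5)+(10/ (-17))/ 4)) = 3825/ 12311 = 0.31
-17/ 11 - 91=-1018/ 11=-92.55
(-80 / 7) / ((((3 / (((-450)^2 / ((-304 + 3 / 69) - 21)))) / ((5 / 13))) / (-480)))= -149040000000 / 340067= -438266.58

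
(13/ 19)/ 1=13/ 19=0.68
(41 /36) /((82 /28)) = 7 /18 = 0.39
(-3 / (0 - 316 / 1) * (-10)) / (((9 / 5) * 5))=-5 / 474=-0.01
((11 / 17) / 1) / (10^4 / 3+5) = 33 / 170255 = 0.00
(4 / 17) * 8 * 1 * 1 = 32 / 17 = 1.88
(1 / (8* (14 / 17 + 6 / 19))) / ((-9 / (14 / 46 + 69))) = -257431 / 304704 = -0.84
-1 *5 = -5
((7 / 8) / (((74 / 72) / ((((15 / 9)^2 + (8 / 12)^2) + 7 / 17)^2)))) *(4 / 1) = 4327904 / 96237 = 44.97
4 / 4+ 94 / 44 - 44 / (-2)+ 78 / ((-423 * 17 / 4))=25.09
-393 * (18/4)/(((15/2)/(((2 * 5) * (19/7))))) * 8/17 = -358416/119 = -3011.90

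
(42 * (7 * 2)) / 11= 588 / 11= 53.45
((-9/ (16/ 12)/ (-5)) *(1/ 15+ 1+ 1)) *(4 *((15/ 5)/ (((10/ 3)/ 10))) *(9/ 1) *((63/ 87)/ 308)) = 67797/ 31900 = 2.13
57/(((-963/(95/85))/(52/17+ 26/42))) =-473993/1948149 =-0.24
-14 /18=-7 /9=-0.78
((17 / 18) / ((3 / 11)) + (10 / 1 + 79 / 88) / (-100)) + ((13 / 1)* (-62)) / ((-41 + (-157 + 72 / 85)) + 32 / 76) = 281238214927 / 37745373600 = 7.45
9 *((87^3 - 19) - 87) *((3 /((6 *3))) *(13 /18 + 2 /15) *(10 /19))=50696569 /114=444706.75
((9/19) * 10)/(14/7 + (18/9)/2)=30/19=1.58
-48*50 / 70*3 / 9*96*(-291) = 319268.57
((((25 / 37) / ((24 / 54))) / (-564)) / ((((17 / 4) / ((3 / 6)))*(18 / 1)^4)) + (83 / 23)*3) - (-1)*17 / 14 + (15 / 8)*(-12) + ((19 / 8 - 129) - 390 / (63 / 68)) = -743525955618185 / 1332395422848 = -558.04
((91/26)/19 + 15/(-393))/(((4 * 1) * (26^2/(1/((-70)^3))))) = -727/4616955616000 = -0.00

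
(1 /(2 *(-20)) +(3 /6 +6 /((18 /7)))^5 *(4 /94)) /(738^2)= 7076443 /497630329920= 0.00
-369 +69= -300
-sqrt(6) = -2.45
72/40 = 9/5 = 1.80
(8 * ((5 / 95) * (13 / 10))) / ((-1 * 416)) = -1 / 760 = -0.00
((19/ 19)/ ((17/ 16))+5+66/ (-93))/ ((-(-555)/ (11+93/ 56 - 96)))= -4288973/ 5459720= -0.79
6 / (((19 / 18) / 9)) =972 / 19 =51.16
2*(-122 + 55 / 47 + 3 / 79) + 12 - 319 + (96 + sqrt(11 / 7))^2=192*sqrt(77) / 7 + 225315662 / 25991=8909.67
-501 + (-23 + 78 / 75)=-13074 / 25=-522.96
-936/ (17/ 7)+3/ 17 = -6549/ 17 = -385.24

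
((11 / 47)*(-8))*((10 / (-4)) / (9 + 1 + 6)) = 55 / 188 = 0.29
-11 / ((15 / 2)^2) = -0.20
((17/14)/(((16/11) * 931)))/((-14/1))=-187/2919616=-0.00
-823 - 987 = -1810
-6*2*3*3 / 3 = -36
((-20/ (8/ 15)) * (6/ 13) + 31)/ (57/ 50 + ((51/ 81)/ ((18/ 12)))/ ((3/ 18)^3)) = 26700/ 179023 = 0.15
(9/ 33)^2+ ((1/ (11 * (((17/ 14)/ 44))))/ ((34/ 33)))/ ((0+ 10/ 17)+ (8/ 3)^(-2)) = 7276785/ 1631201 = 4.46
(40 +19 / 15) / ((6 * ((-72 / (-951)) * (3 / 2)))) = 60.56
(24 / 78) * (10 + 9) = 76 / 13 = 5.85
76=76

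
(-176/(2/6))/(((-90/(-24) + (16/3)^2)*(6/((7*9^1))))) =-199584/1159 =-172.20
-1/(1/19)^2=-361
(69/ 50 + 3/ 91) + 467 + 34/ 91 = 2132979/ 4550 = 468.79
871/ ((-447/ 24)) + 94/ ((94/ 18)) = -4286/ 149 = -28.77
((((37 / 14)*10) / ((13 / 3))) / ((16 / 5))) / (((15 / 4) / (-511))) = -13505 / 52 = -259.71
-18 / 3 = -6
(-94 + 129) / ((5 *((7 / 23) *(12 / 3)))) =23 / 4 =5.75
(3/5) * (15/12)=3/4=0.75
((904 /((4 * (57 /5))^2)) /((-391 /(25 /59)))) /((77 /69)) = -70625 /167282346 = -0.00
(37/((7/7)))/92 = 37/92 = 0.40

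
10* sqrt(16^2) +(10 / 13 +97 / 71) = 149651 / 923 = 162.14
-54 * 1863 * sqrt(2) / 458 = -50301 * sqrt(2) / 229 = -310.64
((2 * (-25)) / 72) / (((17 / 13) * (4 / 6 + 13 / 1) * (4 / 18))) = -975 / 5576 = -0.17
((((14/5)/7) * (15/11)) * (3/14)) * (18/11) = 162/847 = 0.19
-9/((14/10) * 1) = -45/7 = -6.43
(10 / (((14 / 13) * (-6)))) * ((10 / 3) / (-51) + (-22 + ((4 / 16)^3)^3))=57524869415 / 1684537344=34.15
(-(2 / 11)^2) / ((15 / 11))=-4 / 165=-0.02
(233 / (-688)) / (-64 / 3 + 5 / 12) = 699 / 43172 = 0.02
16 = 16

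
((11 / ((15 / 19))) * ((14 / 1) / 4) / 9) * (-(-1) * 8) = 5852 / 135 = 43.35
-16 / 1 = -16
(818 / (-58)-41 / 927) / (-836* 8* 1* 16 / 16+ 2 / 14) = 2662324 / 1258527645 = 0.00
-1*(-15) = 15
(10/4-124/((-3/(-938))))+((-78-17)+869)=-227965/6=-37994.17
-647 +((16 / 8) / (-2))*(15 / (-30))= -1293 / 2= -646.50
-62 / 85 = -0.73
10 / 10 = 1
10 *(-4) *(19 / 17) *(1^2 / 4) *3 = -570 / 17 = -33.53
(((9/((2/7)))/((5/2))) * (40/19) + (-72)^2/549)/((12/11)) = 38214/1159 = 32.97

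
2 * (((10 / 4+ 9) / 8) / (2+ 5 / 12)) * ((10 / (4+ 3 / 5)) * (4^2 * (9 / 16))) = 675 / 29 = 23.28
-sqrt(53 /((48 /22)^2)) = -11*sqrt(53) /24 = -3.34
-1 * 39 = -39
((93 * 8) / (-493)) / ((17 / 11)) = -8184 / 8381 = -0.98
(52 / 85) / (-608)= -13 / 12920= -0.00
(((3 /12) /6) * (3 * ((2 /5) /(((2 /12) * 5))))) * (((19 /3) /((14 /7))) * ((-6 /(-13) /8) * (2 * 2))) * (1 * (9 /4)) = 513 /5200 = 0.10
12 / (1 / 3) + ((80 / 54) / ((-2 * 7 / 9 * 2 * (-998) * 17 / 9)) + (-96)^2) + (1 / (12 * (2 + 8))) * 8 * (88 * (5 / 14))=1648552333 / 178143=9254.10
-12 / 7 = -1.71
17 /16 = 1.06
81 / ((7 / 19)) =1539 / 7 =219.86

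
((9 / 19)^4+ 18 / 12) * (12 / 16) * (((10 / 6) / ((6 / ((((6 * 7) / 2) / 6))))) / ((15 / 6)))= 942865 / 2085136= 0.45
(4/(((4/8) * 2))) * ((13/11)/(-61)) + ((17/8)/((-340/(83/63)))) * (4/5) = -0.08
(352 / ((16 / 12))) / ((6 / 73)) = 3212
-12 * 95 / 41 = -1140 / 41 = -27.80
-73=-73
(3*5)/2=7.50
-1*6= -6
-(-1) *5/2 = 5/2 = 2.50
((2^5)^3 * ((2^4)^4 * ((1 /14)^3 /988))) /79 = 67108864 /6692959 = 10.03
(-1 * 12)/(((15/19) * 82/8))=-304/205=-1.48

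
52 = 52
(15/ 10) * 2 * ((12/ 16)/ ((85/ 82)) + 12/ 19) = 4.07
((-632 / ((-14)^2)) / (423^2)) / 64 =-79 / 280560672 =-0.00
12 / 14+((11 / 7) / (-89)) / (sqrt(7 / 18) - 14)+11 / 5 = 33 * sqrt(14) / 2193583+4792049 / 1566845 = 3.06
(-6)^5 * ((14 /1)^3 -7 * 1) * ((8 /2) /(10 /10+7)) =-10641456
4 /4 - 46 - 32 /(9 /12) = -263 /3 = -87.67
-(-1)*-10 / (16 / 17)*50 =-531.25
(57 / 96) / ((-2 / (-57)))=1083 / 64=16.92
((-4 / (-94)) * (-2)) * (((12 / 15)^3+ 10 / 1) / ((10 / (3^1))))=-7884 / 29375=-0.27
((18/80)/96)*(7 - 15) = -3/160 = -0.02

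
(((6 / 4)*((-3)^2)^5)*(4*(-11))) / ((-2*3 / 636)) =413106804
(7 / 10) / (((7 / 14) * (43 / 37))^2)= 19166 / 9245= 2.07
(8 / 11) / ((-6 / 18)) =-24 / 11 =-2.18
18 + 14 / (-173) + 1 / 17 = 52873 / 2941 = 17.98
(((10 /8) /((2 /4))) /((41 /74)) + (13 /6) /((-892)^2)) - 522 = -101289617995 /195733344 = -517.49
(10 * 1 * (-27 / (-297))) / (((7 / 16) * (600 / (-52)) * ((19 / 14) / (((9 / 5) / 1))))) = -1248 / 5225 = -0.24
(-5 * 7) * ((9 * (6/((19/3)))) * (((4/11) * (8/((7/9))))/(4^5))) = -1.09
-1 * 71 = -71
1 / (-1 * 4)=-1 / 4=-0.25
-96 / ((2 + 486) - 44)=-8 / 37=-0.22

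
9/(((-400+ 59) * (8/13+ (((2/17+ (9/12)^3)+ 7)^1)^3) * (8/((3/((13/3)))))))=-13040123904/2450411427817507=-0.00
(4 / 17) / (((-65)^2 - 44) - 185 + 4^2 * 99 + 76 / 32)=32 / 759203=0.00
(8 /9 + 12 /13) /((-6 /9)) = -106 /39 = -2.72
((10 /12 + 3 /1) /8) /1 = 23 /48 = 0.48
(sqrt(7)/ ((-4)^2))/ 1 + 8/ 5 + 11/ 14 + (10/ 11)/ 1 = sqrt(7)/ 16 + 2537/ 770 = 3.46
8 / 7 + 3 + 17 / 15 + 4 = 974 / 105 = 9.28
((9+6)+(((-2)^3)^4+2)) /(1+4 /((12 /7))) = 12339 /10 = 1233.90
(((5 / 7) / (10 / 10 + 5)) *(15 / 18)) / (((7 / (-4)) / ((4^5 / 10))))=-2560 / 441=-5.80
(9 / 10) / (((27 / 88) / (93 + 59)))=6688 / 15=445.87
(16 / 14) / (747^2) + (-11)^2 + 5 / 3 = 479143736 / 3906063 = 122.67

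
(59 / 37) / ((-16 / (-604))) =8909 / 148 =60.20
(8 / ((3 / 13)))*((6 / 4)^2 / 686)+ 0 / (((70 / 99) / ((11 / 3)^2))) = 39 / 343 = 0.11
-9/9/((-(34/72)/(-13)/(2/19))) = -936/323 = -2.90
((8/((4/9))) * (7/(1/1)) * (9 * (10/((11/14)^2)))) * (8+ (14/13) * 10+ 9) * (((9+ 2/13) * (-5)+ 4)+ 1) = -425257711200/20449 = -20796015.02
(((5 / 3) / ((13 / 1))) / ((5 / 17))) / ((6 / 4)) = 34 / 117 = 0.29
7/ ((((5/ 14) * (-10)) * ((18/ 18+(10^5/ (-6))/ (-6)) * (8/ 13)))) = -5733/ 5001800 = -0.00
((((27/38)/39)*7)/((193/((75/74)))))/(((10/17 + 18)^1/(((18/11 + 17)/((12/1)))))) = 5488875/98097002432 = 0.00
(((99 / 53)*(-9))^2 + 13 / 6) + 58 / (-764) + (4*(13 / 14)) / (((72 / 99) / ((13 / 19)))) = 246785951803 / 856284324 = 288.21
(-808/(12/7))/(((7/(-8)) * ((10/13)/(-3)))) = -10504/5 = -2100.80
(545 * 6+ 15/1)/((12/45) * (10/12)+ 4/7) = 41391/10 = 4139.10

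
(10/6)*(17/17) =5/3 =1.67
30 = 30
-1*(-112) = 112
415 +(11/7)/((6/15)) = 5865/14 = 418.93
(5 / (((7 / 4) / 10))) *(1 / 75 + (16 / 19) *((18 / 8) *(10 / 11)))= 31096 / 627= 49.59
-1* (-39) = 39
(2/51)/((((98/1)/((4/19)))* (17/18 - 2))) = -24/300713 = -0.00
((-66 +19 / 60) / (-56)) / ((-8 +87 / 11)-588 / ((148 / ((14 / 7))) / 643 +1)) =-1480127 / 665542560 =-0.00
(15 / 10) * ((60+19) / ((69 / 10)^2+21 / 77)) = 43450 / 17557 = 2.47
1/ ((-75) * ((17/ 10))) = -2/ 255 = -0.01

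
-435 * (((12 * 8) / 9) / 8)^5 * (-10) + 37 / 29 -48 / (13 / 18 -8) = 18338.74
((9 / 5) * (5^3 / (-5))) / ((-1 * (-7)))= -45 / 7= -6.43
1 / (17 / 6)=6 / 17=0.35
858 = 858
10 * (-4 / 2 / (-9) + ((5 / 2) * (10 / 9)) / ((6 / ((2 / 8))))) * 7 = 2555 / 108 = 23.66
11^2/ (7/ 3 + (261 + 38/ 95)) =0.46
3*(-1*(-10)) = 30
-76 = -76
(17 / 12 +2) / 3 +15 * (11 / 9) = 701 / 36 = 19.47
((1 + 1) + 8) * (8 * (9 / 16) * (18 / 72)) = 45 / 4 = 11.25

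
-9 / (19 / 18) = -162 / 19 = -8.53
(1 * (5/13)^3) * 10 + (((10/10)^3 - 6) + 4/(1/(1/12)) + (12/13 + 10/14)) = -113513/46137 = -2.46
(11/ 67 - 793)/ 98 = -26560/ 3283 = -8.09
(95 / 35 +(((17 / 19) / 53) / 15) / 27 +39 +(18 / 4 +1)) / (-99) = -269579173 / 565259310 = -0.48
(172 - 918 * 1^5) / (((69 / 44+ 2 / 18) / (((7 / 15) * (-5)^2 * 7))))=-36279.16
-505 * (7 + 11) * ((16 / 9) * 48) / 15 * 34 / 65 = -1758208 / 65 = -27049.35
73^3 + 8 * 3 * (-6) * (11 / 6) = 388753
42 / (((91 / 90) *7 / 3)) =1620 / 91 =17.80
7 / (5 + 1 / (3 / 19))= 21 / 34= 0.62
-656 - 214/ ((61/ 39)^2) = -743.47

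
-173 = -173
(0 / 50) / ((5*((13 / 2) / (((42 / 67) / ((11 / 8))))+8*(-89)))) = 0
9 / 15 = 3 / 5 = 0.60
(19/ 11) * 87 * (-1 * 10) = -16530/ 11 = -1502.73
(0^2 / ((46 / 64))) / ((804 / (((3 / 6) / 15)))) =0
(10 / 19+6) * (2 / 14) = 124 / 133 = 0.93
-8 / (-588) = 2 / 147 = 0.01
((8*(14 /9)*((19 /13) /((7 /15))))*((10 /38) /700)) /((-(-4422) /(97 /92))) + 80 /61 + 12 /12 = 3914974975 /1693710018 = 2.31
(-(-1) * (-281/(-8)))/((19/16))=562/19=29.58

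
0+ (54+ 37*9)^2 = 149769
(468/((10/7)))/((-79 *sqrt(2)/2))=-1638 *sqrt(2)/395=-5.86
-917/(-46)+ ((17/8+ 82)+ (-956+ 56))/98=209343/18032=11.61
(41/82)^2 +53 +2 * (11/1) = 301/4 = 75.25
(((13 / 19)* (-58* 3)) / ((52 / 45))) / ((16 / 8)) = -3915 / 76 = -51.51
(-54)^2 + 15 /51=49577 /17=2916.29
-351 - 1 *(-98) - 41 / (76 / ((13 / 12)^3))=-33316061 / 131328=-253.69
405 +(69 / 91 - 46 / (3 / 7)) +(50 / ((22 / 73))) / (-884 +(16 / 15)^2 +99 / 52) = 298.24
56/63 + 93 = 845/9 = 93.89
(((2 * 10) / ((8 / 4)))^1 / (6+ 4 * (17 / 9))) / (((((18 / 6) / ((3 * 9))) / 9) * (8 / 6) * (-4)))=-10935 / 976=-11.20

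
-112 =-112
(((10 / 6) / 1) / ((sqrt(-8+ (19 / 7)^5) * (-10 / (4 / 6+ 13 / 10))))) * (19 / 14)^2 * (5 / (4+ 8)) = -21299 * sqrt(16391501) / 4046359104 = -0.02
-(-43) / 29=43 / 29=1.48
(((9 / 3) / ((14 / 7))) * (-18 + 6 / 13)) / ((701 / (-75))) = 25650 / 9113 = 2.81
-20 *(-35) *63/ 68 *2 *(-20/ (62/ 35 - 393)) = 15435000/ 232781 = 66.31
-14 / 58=-7 / 29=-0.24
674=674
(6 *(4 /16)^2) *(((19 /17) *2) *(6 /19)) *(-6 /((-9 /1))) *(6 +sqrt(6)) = 3 *sqrt(6) /17 +18 /17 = 1.49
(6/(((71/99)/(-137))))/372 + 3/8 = -47649/17608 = -2.71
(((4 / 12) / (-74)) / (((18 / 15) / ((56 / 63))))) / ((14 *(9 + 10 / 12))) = -10 / 412587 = -0.00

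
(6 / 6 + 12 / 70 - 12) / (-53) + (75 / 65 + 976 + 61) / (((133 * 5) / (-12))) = -8489843 / 458185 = -18.53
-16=-16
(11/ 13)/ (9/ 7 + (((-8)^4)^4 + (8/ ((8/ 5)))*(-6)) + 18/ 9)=77/ 25614222880667265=0.00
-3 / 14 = -0.21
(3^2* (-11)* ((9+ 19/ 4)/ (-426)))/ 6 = 605/ 1136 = 0.53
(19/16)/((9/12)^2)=19/9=2.11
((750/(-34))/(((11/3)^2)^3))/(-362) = 273375/10902186394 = 0.00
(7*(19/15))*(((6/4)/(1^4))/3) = 133/30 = 4.43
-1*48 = -48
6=6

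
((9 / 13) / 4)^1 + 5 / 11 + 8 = 4935 / 572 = 8.63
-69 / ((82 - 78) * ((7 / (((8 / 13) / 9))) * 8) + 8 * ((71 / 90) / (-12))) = -9315 / 442189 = -0.02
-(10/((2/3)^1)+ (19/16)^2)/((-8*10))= 4201/20480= 0.21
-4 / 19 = -0.21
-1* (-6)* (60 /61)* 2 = 720 /61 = 11.80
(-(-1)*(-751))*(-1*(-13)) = -9763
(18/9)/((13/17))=34/13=2.62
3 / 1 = 3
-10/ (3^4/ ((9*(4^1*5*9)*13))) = -2600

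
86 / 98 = 43 / 49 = 0.88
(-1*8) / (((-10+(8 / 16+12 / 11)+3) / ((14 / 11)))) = 32 / 17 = 1.88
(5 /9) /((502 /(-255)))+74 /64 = 21061 /24096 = 0.87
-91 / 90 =-1.01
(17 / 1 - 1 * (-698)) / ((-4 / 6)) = -2145 / 2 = -1072.50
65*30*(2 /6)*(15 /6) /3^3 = 1625 /27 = 60.19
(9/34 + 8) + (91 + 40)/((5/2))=10313/170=60.66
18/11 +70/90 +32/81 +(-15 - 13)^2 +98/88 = 255287/324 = 787.92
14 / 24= 7 / 12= 0.58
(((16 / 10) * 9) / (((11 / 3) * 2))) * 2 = 3.93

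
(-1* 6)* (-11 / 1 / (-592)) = -33 / 296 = -0.11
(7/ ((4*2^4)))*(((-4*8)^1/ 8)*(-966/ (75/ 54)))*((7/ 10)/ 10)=213003/ 10000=21.30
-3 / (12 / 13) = -13 / 4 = -3.25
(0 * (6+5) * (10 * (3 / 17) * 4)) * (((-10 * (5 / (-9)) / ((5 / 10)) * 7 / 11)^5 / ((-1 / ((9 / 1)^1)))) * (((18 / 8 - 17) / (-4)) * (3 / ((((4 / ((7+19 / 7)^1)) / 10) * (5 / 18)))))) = 0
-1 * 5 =-5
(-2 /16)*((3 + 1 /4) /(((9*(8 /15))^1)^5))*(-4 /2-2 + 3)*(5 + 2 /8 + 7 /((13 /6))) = 153125 /113246208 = 0.00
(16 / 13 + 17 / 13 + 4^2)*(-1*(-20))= 4820 / 13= 370.77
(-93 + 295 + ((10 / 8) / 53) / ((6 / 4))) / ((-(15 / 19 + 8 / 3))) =-1220579 / 20882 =-58.45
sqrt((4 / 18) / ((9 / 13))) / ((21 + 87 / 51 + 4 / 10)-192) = -85 * sqrt(26) / 129204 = -0.00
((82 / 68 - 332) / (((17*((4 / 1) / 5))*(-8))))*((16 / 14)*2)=56235 / 8092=6.95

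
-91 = -91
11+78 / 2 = 50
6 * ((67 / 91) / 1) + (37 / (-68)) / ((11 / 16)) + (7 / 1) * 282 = 33653264 / 17017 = 1977.63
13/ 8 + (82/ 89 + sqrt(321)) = 1813/ 712 + sqrt(321) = 20.46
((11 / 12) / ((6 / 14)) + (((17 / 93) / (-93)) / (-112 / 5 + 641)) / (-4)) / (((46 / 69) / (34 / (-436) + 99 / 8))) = 1227101549369 / 31102911072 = 39.45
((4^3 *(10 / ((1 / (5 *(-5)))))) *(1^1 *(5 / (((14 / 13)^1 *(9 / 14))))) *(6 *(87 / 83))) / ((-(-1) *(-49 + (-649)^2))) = -1885000 / 1092363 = -1.73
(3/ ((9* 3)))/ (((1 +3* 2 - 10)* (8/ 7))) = -7/ 216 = -0.03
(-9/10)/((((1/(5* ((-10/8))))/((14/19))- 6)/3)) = 945/2176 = 0.43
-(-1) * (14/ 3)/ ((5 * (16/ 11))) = 77/ 120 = 0.64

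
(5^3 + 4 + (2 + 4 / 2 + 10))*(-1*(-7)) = 1001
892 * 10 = 8920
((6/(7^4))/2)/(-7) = -3/16807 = -0.00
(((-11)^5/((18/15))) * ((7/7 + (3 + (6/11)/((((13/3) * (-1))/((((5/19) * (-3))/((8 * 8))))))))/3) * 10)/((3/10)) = -636720618875/106704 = -5967167.29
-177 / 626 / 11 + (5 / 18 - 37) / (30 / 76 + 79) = -91287355 / 186975558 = -0.49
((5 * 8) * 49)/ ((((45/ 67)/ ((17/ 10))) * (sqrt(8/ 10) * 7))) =15946 * sqrt(5)/ 45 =792.36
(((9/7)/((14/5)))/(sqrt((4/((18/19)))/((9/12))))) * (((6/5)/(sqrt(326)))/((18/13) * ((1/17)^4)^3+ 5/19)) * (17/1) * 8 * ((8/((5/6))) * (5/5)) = 1001233984190395359456 * sqrt(9291)/1512356237845096517545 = 63.81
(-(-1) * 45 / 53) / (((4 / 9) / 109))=44145 / 212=208.23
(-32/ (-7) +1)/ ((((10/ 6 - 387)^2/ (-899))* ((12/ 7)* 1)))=-105183/ 5345344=-0.02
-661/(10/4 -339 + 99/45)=6610/3343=1.98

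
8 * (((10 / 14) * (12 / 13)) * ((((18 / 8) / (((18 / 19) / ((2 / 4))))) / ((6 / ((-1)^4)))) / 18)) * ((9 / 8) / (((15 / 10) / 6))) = 0.26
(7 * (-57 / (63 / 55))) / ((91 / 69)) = -24035 / 91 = -264.12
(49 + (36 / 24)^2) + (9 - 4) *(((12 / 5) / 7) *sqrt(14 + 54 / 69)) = 57.84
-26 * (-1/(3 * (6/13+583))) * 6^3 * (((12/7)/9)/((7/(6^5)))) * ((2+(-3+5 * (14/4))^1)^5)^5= 11310003254066049534573185163850060977437793/6089359360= 1857338774971896146160963000000000.00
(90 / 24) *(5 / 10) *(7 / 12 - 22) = -1285 / 32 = -40.16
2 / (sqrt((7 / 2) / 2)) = 4*sqrt(7) / 7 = 1.51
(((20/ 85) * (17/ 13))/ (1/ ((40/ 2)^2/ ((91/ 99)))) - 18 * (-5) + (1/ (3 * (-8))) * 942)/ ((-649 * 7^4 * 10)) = -873749/ 73736342680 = -0.00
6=6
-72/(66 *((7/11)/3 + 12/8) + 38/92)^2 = -16928/3024121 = -0.01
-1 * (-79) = 79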